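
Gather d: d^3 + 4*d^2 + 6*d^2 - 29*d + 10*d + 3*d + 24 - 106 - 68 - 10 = d^3 + 10*d^2 - 16*d - 160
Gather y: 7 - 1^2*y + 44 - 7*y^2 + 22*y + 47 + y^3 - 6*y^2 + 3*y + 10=y^3 - 13*y^2 + 24*y + 108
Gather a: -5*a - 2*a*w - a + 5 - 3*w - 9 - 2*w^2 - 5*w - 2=a*(-2*w - 6) - 2*w^2 - 8*w - 6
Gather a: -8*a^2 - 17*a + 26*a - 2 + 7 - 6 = -8*a^2 + 9*a - 1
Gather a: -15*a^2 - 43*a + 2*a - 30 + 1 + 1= -15*a^2 - 41*a - 28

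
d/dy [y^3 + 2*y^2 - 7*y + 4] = 3*y^2 + 4*y - 7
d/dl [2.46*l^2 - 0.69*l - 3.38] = 4.92*l - 0.69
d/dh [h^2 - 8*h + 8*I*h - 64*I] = 2*h - 8 + 8*I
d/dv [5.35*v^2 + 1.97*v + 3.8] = 10.7*v + 1.97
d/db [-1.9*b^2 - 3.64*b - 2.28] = -3.8*b - 3.64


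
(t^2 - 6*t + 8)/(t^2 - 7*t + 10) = (t - 4)/(t - 5)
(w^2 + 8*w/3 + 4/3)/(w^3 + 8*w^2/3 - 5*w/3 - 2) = (w + 2)/(w^2 + 2*w - 3)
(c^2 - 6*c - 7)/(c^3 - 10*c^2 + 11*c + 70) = (c + 1)/(c^2 - 3*c - 10)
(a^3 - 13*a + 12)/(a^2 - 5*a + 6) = (a^2 + 3*a - 4)/(a - 2)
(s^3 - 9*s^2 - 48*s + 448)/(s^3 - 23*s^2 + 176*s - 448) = (s + 7)/(s - 7)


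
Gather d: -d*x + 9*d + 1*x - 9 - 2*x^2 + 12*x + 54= d*(9 - x) - 2*x^2 + 13*x + 45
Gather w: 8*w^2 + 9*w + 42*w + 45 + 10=8*w^2 + 51*w + 55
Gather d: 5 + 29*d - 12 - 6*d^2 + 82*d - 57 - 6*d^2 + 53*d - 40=-12*d^2 + 164*d - 104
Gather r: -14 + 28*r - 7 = 28*r - 21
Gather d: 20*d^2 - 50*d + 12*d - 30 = 20*d^2 - 38*d - 30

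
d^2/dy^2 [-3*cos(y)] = 3*cos(y)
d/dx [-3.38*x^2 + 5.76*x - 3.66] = 5.76 - 6.76*x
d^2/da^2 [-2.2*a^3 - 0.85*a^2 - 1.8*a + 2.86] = -13.2*a - 1.7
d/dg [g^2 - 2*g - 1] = 2*g - 2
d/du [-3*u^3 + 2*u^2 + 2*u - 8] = -9*u^2 + 4*u + 2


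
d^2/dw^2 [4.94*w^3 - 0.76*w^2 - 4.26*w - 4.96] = 29.64*w - 1.52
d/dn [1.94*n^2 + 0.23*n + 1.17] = 3.88*n + 0.23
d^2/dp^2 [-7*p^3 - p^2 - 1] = -42*p - 2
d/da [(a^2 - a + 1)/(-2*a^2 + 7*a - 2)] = 5*(a^2 - 1)/(4*a^4 - 28*a^3 + 57*a^2 - 28*a + 4)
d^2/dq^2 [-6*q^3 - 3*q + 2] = -36*q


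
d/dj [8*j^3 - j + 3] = 24*j^2 - 1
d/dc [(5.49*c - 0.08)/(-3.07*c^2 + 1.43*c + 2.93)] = (16.8543*c^2 - 0.491199999999999*c + 16.2001)/(9.4249*c^4 - 8.7802*c^3 - 15.9453*c^2 + 8.3798*c + 8.5849)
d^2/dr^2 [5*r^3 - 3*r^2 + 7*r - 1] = 30*r - 6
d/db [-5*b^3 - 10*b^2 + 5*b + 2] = -15*b^2 - 20*b + 5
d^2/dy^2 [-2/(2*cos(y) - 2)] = (cos(y) + 2)/(cos(y) - 1)^2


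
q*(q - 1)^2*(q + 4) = q^4 + 2*q^3 - 7*q^2 + 4*q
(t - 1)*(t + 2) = t^2 + t - 2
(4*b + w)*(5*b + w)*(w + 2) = 20*b^2*w + 40*b^2 + 9*b*w^2 + 18*b*w + w^3 + 2*w^2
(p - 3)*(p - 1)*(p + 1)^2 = p^4 - 2*p^3 - 4*p^2 + 2*p + 3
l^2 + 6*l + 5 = (l + 1)*(l + 5)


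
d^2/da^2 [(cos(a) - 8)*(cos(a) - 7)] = 15*cos(a) - 2*cos(2*a)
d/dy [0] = 0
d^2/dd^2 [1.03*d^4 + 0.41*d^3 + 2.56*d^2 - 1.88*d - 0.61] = 12.36*d^2 + 2.46*d + 5.12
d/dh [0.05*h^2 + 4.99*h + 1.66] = 0.1*h + 4.99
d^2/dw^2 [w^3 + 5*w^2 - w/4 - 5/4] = 6*w + 10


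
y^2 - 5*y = y*(y - 5)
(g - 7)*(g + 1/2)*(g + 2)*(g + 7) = g^4 + 5*g^3/2 - 48*g^2 - 245*g/2 - 49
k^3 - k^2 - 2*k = k*(k - 2)*(k + 1)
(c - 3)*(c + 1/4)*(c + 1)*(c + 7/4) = c^4 - 105*c^2/16 - 55*c/8 - 21/16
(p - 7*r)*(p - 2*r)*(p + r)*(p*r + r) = p^4*r - 8*p^3*r^2 + p^3*r + 5*p^2*r^3 - 8*p^2*r^2 + 14*p*r^4 + 5*p*r^3 + 14*r^4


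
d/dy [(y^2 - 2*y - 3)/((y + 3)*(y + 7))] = 12*(y^2 + 4*y - 1)/(y^4 + 20*y^3 + 142*y^2 + 420*y + 441)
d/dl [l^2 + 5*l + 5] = 2*l + 5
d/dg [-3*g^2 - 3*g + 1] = -6*g - 3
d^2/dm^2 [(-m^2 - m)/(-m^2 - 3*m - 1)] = 2*(-2*m^3 - 3*m^2 - 3*m - 2)/(m^6 + 9*m^5 + 30*m^4 + 45*m^3 + 30*m^2 + 9*m + 1)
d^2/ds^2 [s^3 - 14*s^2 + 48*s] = 6*s - 28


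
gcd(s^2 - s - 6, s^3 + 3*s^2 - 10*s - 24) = s^2 - s - 6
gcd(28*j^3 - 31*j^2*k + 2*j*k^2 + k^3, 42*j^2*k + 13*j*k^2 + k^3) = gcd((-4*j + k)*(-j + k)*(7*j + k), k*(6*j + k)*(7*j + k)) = 7*j + k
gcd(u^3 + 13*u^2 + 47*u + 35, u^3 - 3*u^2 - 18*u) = 1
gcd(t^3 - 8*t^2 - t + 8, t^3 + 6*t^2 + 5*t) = t + 1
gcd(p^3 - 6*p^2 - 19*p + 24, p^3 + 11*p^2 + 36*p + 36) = p + 3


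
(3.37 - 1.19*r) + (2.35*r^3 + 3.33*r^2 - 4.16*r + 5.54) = 2.35*r^3 + 3.33*r^2 - 5.35*r + 8.91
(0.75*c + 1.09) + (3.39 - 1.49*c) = 4.48 - 0.74*c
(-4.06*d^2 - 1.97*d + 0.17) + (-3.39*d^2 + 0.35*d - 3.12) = -7.45*d^2 - 1.62*d - 2.95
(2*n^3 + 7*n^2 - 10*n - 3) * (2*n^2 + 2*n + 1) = 4*n^5 + 18*n^4 - 4*n^3 - 19*n^2 - 16*n - 3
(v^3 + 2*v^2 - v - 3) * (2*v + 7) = 2*v^4 + 11*v^3 + 12*v^2 - 13*v - 21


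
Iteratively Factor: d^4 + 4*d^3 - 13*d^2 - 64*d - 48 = (d + 4)*(d^3 - 13*d - 12) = (d + 1)*(d + 4)*(d^2 - d - 12) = (d + 1)*(d + 3)*(d + 4)*(d - 4)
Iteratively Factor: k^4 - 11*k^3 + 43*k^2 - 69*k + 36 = (k - 3)*(k^3 - 8*k^2 + 19*k - 12) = (k - 3)^2*(k^2 - 5*k + 4) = (k - 3)^2*(k - 1)*(k - 4)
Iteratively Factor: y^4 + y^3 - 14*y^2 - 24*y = (y - 4)*(y^3 + 5*y^2 + 6*y) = (y - 4)*(y + 2)*(y^2 + 3*y) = y*(y - 4)*(y + 2)*(y + 3)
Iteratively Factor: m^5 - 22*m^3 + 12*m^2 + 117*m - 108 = (m - 3)*(m^4 + 3*m^3 - 13*m^2 - 27*m + 36) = (m - 3)*(m + 3)*(m^3 - 13*m + 12) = (m - 3)*(m + 3)*(m + 4)*(m^2 - 4*m + 3) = (m - 3)^2*(m + 3)*(m + 4)*(m - 1)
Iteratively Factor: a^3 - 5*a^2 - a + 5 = (a + 1)*(a^2 - 6*a + 5) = (a - 5)*(a + 1)*(a - 1)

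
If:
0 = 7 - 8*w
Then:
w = 7/8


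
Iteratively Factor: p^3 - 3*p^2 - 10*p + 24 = (p + 3)*(p^2 - 6*p + 8) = (p - 2)*(p + 3)*(p - 4)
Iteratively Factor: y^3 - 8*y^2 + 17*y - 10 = (y - 5)*(y^2 - 3*y + 2) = (y - 5)*(y - 2)*(y - 1)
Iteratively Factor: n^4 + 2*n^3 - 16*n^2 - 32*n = (n - 4)*(n^3 + 6*n^2 + 8*n) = (n - 4)*(n + 4)*(n^2 + 2*n) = n*(n - 4)*(n + 4)*(n + 2)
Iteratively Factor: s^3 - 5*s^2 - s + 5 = (s - 1)*(s^2 - 4*s - 5) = (s - 5)*(s - 1)*(s + 1)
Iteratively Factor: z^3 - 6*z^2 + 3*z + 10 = (z - 2)*(z^2 - 4*z - 5) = (z - 5)*(z - 2)*(z + 1)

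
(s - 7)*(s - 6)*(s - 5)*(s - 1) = s^4 - 19*s^3 + 125*s^2 - 317*s + 210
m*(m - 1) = m^2 - m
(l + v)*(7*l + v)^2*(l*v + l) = 49*l^4*v + 49*l^4 + 63*l^3*v^2 + 63*l^3*v + 15*l^2*v^3 + 15*l^2*v^2 + l*v^4 + l*v^3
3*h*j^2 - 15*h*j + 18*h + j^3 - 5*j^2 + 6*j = (3*h + j)*(j - 3)*(j - 2)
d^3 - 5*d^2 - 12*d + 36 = (d - 6)*(d - 2)*(d + 3)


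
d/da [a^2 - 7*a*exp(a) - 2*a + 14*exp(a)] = -7*a*exp(a) + 2*a + 7*exp(a) - 2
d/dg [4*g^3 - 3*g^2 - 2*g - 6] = 12*g^2 - 6*g - 2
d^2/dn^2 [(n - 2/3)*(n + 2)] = 2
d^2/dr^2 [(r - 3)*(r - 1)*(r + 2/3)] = 6*r - 20/3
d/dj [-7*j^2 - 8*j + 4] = -14*j - 8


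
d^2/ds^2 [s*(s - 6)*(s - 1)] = 6*s - 14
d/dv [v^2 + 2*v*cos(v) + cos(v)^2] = -2*v*sin(v) + 2*v - sin(2*v) + 2*cos(v)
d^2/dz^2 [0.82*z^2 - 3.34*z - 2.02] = 1.64000000000000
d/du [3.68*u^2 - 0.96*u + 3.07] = 7.36*u - 0.96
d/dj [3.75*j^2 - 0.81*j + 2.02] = 7.5*j - 0.81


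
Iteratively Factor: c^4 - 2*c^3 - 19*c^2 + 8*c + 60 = (c + 2)*(c^3 - 4*c^2 - 11*c + 30) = (c - 2)*(c + 2)*(c^2 - 2*c - 15) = (c - 5)*(c - 2)*(c + 2)*(c + 3)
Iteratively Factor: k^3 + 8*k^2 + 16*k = (k)*(k^2 + 8*k + 16) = k*(k + 4)*(k + 4)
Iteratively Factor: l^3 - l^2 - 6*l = (l + 2)*(l^2 - 3*l) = (l - 3)*(l + 2)*(l)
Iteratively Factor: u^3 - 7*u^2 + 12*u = (u - 4)*(u^2 - 3*u) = (u - 4)*(u - 3)*(u)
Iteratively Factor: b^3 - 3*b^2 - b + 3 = (b - 3)*(b^2 - 1) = (b - 3)*(b + 1)*(b - 1)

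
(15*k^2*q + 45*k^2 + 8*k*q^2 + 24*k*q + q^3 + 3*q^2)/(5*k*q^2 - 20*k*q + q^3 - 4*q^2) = (3*k*q + 9*k + q^2 + 3*q)/(q*(q - 4))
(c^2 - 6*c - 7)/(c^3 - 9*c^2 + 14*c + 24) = (c - 7)/(c^2 - 10*c + 24)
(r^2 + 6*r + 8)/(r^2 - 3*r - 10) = (r + 4)/(r - 5)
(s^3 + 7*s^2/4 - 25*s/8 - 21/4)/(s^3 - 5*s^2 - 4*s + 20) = (s^2 - s/4 - 21/8)/(s^2 - 7*s + 10)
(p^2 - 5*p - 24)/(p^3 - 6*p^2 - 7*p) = (-p^2 + 5*p + 24)/(p*(-p^2 + 6*p + 7))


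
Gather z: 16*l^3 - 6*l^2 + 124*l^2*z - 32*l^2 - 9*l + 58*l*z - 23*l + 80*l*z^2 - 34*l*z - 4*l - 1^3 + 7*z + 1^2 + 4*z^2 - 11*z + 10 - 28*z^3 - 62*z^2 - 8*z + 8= 16*l^3 - 38*l^2 - 36*l - 28*z^3 + z^2*(80*l - 58) + z*(124*l^2 + 24*l - 12) + 18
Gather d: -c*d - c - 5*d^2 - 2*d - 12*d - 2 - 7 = -c - 5*d^2 + d*(-c - 14) - 9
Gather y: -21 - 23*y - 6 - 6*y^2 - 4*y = -6*y^2 - 27*y - 27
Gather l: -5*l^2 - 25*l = -5*l^2 - 25*l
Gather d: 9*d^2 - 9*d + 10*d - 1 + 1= 9*d^2 + d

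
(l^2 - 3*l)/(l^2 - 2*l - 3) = l/(l + 1)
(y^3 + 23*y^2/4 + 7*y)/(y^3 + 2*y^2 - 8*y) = (y + 7/4)/(y - 2)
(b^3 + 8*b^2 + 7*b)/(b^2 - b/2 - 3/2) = 2*b*(b + 7)/(2*b - 3)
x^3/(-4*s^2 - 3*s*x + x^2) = x^3/(-4*s^2 - 3*s*x + x^2)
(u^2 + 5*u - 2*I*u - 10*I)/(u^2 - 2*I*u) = (u + 5)/u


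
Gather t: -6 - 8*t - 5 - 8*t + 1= -16*t - 10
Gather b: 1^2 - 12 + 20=9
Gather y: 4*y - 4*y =0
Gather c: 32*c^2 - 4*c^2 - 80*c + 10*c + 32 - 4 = 28*c^2 - 70*c + 28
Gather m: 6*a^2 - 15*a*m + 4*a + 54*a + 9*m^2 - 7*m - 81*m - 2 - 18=6*a^2 + 58*a + 9*m^2 + m*(-15*a - 88) - 20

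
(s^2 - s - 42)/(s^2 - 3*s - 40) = (-s^2 + s + 42)/(-s^2 + 3*s + 40)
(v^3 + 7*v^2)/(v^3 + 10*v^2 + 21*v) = v/(v + 3)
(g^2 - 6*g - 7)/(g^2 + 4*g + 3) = (g - 7)/(g + 3)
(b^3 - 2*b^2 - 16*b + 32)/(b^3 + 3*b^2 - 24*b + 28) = (b^2 - 16)/(b^2 + 5*b - 14)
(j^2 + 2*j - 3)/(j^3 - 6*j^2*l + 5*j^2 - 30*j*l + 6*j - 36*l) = (j - 1)/(j^2 - 6*j*l + 2*j - 12*l)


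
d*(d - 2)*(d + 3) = d^3 + d^2 - 6*d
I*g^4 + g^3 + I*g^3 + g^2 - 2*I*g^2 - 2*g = g*(g - 1)*(g + 2)*(I*g + 1)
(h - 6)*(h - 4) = h^2 - 10*h + 24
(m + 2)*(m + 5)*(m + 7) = m^3 + 14*m^2 + 59*m + 70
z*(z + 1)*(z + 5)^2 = z^4 + 11*z^3 + 35*z^2 + 25*z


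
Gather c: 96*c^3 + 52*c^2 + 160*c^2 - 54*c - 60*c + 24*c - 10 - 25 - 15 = 96*c^3 + 212*c^2 - 90*c - 50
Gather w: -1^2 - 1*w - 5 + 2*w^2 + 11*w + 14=2*w^2 + 10*w + 8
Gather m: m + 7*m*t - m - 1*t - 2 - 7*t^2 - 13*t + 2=7*m*t - 7*t^2 - 14*t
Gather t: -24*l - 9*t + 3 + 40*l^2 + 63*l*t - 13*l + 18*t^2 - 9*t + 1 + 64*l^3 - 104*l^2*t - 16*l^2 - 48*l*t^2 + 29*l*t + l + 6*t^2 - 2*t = 64*l^3 + 24*l^2 - 36*l + t^2*(24 - 48*l) + t*(-104*l^2 + 92*l - 20) + 4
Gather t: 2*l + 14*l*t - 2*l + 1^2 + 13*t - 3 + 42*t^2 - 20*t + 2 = 42*t^2 + t*(14*l - 7)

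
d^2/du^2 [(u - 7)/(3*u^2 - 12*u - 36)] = 2*((11 - 3*u)*(-u^2 + 4*u + 12) - 4*(u - 7)*(u - 2)^2)/(3*(-u^2 + 4*u + 12)^3)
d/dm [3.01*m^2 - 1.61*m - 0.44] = 6.02*m - 1.61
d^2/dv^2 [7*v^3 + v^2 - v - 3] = 42*v + 2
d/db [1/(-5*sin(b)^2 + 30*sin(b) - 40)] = 2*(sin(b) - 3)*cos(b)/(5*(sin(b)^2 - 6*sin(b) + 8)^2)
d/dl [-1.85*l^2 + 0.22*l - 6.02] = 0.22 - 3.7*l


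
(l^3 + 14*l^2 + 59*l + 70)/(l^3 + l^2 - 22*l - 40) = (l^2 + 12*l + 35)/(l^2 - l - 20)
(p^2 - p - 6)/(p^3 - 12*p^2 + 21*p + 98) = (p - 3)/(p^2 - 14*p + 49)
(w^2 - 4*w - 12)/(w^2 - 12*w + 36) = (w + 2)/(w - 6)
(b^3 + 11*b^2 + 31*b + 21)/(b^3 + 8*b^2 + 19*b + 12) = (b + 7)/(b + 4)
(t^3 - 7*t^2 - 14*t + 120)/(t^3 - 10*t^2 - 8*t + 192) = (t - 5)/(t - 8)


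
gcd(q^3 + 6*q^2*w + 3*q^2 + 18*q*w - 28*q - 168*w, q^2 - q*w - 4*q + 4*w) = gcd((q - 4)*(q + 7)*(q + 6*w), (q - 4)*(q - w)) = q - 4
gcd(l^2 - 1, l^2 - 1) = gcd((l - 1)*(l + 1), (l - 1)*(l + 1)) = l^2 - 1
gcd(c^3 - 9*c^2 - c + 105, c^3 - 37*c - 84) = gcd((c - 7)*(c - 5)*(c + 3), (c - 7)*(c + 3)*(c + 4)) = c^2 - 4*c - 21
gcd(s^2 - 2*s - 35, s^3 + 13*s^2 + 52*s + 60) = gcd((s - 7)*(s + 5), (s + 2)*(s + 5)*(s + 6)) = s + 5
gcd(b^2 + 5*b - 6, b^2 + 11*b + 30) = b + 6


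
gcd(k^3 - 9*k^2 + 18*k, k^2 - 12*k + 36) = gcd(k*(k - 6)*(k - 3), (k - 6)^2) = k - 6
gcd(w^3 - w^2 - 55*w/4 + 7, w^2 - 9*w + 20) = w - 4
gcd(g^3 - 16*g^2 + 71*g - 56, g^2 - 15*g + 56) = g^2 - 15*g + 56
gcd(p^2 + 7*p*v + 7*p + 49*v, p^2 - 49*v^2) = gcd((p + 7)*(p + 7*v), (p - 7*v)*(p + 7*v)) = p + 7*v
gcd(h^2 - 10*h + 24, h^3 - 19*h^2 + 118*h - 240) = h - 6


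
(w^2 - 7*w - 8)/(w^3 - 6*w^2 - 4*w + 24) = (w^2 - 7*w - 8)/(w^3 - 6*w^2 - 4*w + 24)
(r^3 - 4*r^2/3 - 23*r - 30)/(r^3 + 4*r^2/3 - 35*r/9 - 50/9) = 3*(r^2 - 3*r - 18)/(3*r^2 - r - 10)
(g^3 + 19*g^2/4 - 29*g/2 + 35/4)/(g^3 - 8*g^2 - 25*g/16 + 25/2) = 4*(g^2 + 6*g - 7)/(4*g^2 - 27*g - 40)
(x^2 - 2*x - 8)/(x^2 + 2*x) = (x - 4)/x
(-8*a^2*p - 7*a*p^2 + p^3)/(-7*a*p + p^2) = (8*a^2 + 7*a*p - p^2)/(7*a - p)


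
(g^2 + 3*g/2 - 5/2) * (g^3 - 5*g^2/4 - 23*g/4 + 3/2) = g^5 + g^4/4 - 81*g^3/8 - 4*g^2 + 133*g/8 - 15/4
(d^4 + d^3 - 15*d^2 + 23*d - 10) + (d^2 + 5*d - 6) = d^4 + d^3 - 14*d^2 + 28*d - 16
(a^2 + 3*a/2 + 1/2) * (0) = 0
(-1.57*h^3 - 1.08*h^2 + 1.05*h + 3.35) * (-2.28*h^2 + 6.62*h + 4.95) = 3.5796*h^5 - 7.931*h^4 - 17.3151*h^3 - 6.033*h^2 + 27.3745*h + 16.5825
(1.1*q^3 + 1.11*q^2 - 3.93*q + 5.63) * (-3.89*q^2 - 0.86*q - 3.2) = -4.279*q^5 - 5.2639*q^4 + 10.8131*q^3 - 22.0729*q^2 + 7.7342*q - 18.016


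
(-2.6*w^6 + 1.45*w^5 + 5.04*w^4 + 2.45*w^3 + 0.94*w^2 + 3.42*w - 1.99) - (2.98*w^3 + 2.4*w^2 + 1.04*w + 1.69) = -2.6*w^6 + 1.45*w^5 + 5.04*w^4 - 0.53*w^3 - 1.46*w^2 + 2.38*w - 3.68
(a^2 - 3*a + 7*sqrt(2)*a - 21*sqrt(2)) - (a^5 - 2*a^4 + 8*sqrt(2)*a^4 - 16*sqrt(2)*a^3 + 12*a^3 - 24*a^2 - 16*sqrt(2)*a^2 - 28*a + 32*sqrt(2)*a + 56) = -a^5 - 8*sqrt(2)*a^4 + 2*a^4 - 12*a^3 + 16*sqrt(2)*a^3 + 16*sqrt(2)*a^2 + 25*a^2 - 25*sqrt(2)*a + 25*a - 56 - 21*sqrt(2)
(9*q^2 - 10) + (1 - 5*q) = 9*q^2 - 5*q - 9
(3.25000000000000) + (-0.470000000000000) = 2.78000000000000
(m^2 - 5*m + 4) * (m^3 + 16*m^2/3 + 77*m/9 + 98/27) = m^5 + m^4/3 - 127*m^3/9 - 481*m^2/27 + 434*m/27 + 392/27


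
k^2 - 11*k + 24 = (k - 8)*(k - 3)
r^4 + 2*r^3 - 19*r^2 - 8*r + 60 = (r - 3)*(r - 2)*(r + 2)*(r + 5)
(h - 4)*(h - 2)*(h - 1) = h^3 - 7*h^2 + 14*h - 8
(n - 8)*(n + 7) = n^2 - n - 56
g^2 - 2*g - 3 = (g - 3)*(g + 1)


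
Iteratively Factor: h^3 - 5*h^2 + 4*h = (h - 1)*(h^2 - 4*h) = (h - 4)*(h - 1)*(h)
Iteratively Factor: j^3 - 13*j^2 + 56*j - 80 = (j - 4)*(j^2 - 9*j + 20) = (j - 5)*(j - 4)*(j - 4)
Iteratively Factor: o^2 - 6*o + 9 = (o - 3)*(o - 3)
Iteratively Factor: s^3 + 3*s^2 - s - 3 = (s - 1)*(s^2 + 4*s + 3) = (s - 1)*(s + 3)*(s + 1)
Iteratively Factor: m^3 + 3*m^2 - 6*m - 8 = (m - 2)*(m^2 + 5*m + 4) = (m - 2)*(m + 1)*(m + 4)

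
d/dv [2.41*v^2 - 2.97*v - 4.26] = 4.82*v - 2.97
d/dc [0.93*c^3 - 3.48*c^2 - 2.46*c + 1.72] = 2.79*c^2 - 6.96*c - 2.46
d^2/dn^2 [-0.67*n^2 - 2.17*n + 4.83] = -1.34000000000000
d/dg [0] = 0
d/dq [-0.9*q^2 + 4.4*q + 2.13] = 4.4 - 1.8*q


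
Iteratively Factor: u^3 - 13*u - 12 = (u + 1)*(u^2 - u - 12) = (u - 4)*(u + 1)*(u + 3)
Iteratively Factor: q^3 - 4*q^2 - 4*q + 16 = (q - 4)*(q^2 - 4) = (q - 4)*(q + 2)*(q - 2)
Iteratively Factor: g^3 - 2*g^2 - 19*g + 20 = (g + 4)*(g^2 - 6*g + 5) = (g - 1)*(g + 4)*(g - 5)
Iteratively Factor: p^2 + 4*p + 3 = (p + 3)*(p + 1)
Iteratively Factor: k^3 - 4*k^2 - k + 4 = (k + 1)*(k^2 - 5*k + 4) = (k - 1)*(k + 1)*(k - 4)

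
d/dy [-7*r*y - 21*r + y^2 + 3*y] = -7*r + 2*y + 3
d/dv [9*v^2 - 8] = 18*v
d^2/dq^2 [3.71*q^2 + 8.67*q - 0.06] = 7.42000000000000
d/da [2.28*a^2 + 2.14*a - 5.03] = 4.56*a + 2.14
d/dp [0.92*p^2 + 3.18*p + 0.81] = 1.84*p + 3.18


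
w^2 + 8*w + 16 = (w + 4)^2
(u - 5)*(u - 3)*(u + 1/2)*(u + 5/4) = u^4 - 25*u^3/4 + 13*u^2/8 + 85*u/4 + 75/8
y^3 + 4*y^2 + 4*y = y*(y + 2)^2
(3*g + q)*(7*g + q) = 21*g^2 + 10*g*q + q^2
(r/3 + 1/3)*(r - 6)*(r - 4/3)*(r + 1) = r^4/3 - 16*r^3/9 - 17*r^2/9 + 26*r/9 + 8/3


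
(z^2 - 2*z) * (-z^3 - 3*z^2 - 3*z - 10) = -z^5 - z^4 + 3*z^3 - 4*z^2 + 20*z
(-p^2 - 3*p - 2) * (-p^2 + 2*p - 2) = p^4 + p^3 - 2*p^2 + 2*p + 4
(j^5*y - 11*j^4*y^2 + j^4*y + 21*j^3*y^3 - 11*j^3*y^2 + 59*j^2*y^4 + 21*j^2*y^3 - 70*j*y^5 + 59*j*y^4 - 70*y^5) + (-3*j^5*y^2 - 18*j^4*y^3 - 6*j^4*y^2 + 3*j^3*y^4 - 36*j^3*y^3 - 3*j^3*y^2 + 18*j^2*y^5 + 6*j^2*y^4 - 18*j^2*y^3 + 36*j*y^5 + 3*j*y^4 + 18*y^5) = -3*j^5*y^2 + j^5*y - 18*j^4*y^3 - 17*j^4*y^2 + j^4*y + 3*j^3*y^4 - 15*j^3*y^3 - 14*j^3*y^2 + 18*j^2*y^5 + 65*j^2*y^4 + 3*j^2*y^3 - 34*j*y^5 + 62*j*y^4 - 52*y^5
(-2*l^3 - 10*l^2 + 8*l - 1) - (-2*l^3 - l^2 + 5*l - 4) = -9*l^2 + 3*l + 3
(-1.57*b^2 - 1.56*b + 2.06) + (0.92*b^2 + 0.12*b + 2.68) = -0.65*b^2 - 1.44*b + 4.74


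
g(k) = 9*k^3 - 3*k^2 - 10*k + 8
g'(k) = 27*k^2 - 6*k - 10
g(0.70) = 2.62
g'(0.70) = -0.97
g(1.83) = 34.81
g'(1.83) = 69.44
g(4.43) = 687.27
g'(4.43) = 493.29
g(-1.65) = -24.10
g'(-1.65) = 73.41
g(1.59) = 20.69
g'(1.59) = 48.72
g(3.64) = 365.91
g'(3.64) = 325.90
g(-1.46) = -11.80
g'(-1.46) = 56.31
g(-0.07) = 8.68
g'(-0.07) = -9.45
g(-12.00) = -15856.00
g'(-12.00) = 3950.00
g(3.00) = 194.00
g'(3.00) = 215.00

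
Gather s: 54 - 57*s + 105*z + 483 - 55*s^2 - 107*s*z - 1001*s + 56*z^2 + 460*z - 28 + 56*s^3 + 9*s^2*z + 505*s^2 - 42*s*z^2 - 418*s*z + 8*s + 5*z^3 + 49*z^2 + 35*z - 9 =56*s^3 + s^2*(9*z + 450) + s*(-42*z^2 - 525*z - 1050) + 5*z^3 + 105*z^2 + 600*z + 500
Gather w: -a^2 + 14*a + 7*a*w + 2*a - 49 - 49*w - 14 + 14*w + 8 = -a^2 + 16*a + w*(7*a - 35) - 55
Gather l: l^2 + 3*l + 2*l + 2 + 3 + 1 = l^2 + 5*l + 6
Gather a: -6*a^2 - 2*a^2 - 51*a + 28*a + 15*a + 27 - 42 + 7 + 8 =-8*a^2 - 8*a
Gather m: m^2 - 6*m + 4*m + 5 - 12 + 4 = m^2 - 2*m - 3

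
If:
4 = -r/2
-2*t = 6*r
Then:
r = -8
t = 24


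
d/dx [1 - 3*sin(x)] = -3*cos(x)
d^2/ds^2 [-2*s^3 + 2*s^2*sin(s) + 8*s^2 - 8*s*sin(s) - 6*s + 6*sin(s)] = -2*s^2*sin(s) + 8*sqrt(2)*s*sin(s + pi/4) - 12*s - 2*sin(s) - 16*cos(s) + 16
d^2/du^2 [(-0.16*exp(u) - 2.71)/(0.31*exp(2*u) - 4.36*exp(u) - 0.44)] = (-0.015376*exp(4*u) - 1.25798*exp(3*u) + 10.857564*exp(2*u) - 52.687648*exp(u) + 5.167888)*exp(u)/(0.029791*exp(6*u) - 1.256988*exp(5*u) + 17.552076*exp(4*u) - 79.313632*exp(3*u) - 24.912624*exp(2*u) - 2.532288*exp(u) - 0.085184)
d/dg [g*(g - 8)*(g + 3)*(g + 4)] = 4*g^3 - 3*g^2 - 88*g - 96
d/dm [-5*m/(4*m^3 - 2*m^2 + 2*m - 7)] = 5*(8*m^3 - 2*m^2 + 7)/(16*m^6 - 16*m^5 + 20*m^4 - 64*m^3 + 32*m^2 - 28*m + 49)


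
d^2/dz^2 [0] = 0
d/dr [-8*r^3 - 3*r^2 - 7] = 6*r*(-4*r - 1)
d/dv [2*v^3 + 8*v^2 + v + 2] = 6*v^2 + 16*v + 1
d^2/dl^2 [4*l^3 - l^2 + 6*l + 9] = 24*l - 2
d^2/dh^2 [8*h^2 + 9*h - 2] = 16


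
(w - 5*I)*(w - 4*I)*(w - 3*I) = w^3 - 12*I*w^2 - 47*w + 60*I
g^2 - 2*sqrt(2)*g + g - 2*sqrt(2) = (g + 1)*(g - 2*sqrt(2))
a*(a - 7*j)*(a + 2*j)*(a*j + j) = a^4*j - 5*a^3*j^2 + a^3*j - 14*a^2*j^3 - 5*a^2*j^2 - 14*a*j^3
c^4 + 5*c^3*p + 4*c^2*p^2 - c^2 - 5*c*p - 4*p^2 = (c - 1)*(c + 1)*(c + p)*(c + 4*p)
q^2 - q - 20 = (q - 5)*(q + 4)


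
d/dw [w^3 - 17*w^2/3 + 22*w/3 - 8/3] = 3*w^2 - 34*w/3 + 22/3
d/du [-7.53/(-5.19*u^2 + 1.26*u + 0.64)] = (9.4878 - 78.1614*u)/(-5.19*u^2 + 1.26*u + 0.64)^2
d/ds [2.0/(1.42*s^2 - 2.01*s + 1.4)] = (4.02 - 5.68*s)/(1.42*s^2 - 2.01*s + 1.4)^2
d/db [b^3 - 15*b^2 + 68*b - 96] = 3*b^2 - 30*b + 68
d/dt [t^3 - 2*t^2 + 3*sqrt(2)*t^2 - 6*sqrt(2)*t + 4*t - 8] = 3*t^2 - 4*t + 6*sqrt(2)*t - 6*sqrt(2) + 4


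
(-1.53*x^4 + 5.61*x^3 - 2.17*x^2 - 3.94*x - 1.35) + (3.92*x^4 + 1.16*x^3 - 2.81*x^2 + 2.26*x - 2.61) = 2.39*x^4 + 6.77*x^3 - 4.98*x^2 - 1.68*x - 3.96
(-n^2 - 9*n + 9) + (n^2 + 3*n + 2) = 11 - 6*n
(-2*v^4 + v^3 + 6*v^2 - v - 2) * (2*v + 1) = -4*v^5 + 13*v^3 + 4*v^2 - 5*v - 2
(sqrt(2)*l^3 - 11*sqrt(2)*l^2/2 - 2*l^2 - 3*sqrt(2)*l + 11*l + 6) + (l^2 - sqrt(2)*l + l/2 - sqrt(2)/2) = sqrt(2)*l^3 - 11*sqrt(2)*l^2/2 - l^2 - 4*sqrt(2)*l + 23*l/2 - sqrt(2)/2 + 6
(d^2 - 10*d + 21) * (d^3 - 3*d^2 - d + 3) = d^5 - 13*d^4 + 50*d^3 - 50*d^2 - 51*d + 63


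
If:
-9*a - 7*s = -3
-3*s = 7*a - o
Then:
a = 1/3 - 7*s/9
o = 7/3 - 22*s/9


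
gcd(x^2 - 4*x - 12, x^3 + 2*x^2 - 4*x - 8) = x + 2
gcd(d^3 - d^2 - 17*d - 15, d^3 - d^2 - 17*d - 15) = d^3 - d^2 - 17*d - 15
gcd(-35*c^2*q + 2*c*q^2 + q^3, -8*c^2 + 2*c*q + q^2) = 1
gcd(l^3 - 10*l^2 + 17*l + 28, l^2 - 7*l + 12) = l - 4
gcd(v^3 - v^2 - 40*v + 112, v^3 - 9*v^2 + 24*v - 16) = v^2 - 8*v + 16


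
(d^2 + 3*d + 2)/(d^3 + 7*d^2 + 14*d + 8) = 1/(d + 4)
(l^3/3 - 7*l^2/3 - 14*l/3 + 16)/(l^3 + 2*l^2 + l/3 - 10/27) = 9*(l^3 - 7*l^2 - 14*l + 48)/(27*l^3 + 54*l^2 + 9*l - 10)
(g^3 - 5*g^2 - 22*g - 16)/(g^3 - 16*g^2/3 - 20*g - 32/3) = 3*(g + 1)/(3*g + 2)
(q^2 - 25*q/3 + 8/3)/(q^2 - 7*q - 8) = (q - 1/3)/(q + 1)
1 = 1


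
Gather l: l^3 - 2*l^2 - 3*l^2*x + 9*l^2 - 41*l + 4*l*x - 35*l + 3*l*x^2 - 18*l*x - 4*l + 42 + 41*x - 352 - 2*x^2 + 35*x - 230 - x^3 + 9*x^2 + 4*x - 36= l^3 + l^2*(7 - 3*x) + l*(3*x^2 - 14*x - 80) - x^3 + 7*x^2 + 80*x - 576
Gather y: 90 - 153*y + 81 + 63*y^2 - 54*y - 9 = 63*y^2 - 207*y + 162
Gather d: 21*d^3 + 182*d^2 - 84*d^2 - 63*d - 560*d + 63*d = 21*d^3 + 98*d^2 - 560*d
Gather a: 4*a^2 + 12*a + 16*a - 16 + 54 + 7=4*a^2 + 28*a + 45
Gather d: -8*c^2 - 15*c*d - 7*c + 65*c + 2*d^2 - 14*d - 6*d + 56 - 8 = -8*c^2 + 58*c + 2*d^2 + d*(-15*c - 20) + 48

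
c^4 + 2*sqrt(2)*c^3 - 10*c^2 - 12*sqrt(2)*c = c*(c - 2*sqrt(2))*(c + sqrt(2))*(c + 3*sqrt(2))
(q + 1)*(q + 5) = q^2 + 6*q + 5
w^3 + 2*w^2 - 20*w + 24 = (w - 2)^2*(w + 6)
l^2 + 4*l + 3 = (l + 1)*(l + 3)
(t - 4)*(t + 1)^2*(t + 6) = t^4 + 4*t^3 - 19*t^2 - 46*t - 24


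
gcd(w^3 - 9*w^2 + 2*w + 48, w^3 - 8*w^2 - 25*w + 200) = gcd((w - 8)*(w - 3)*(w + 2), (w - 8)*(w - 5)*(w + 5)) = w - 8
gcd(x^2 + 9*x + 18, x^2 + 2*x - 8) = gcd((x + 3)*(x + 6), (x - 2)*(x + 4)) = 1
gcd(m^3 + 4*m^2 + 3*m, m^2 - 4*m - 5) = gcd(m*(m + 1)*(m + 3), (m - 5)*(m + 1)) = m + 1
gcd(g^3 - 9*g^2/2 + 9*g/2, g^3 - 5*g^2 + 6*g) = g^2 - 3*g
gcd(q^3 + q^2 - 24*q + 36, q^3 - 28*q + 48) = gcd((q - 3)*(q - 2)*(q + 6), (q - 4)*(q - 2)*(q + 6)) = q^2 + 4*q - 12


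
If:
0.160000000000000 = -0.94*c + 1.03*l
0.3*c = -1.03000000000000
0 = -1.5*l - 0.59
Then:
No Solution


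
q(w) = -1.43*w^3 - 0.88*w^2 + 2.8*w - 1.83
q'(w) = -4.29*w^2 - 1.76*w + 2.8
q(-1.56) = -2.91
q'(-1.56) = -4.89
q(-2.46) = 7.24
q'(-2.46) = -18.83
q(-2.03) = 0.82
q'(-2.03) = -11.31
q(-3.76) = 51.22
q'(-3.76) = -51.23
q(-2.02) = 0.71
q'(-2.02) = -11.15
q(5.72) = -282.23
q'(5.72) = -147.63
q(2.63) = -26.57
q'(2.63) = -31.50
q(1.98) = -10.84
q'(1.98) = -17.50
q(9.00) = -1090.38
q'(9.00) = -360.53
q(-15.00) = 4584.42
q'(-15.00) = -936.05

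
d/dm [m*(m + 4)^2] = (m + 4)*(3*m + 4)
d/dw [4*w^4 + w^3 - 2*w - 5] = 16*w^3 + 3*w^2 - 2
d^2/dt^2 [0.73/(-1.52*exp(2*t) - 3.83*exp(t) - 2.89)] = (-0.73*(3.04*exp(t) + 3.83)*(6.08*exp(t) + 7.66)*exp(t) + (4.4384*exp(t) + 2.7959)*(1.52*exp(2*t) + 3.83*exp(t) + 2.89))*exp(t)/(1.52*exp(2*t) + 3.83*exp(t) + 2.89)^3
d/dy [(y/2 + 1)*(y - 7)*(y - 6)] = 3*y^2/2 - 11*y + 8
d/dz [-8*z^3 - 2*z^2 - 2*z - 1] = -24*z^2 - 4*z - 2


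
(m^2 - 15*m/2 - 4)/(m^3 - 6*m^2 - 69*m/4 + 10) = 2*(2*m + 1)/(4*m^2 + 8*m - 5)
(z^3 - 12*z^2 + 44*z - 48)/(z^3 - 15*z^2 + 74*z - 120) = (z - 2)/(z - 5)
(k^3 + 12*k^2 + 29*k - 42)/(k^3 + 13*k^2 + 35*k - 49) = (k + 6)/(k + 7)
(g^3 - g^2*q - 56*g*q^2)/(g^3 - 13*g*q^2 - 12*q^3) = g*(-g^2 + g*q + 56*q^2)/(-g^3 + 13*g*q^2 + 12*q^3)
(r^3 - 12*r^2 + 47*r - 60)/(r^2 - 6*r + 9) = (r^2 - 9*r + 20)/(r - 3)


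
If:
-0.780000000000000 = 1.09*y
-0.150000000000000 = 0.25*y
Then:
No Solution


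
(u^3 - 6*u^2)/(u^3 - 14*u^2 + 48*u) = u/(u - 8)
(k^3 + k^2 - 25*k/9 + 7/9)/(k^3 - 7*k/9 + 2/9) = (3*k^2 + 4*k - 7)/(3*k^2 + k - 2)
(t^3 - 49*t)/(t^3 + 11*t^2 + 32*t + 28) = t*(t - 7)/(t^2 + 4*t + 4)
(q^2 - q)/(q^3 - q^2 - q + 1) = q/(q^2 - 1)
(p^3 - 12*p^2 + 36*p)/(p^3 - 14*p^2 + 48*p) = (p - 6)/(p - 8)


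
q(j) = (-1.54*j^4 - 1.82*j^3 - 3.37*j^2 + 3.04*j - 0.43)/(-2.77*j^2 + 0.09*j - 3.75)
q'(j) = (5.54*j - 0.09)*(-1.54*j^4 - 1.82*j^3 - 3.37*j^2 + 3.04*j - 0.43)/(-2.77*j^2 + 0.09*j - 3.75)^2 + (-6.16*j^3 - 5.46*j^2 - 6.74*j + 3.04)/(-2.77*j^2 + 0.09*j - 3.75) = (8.5316*j^5 + 4.6256*j^4 + 22.7724*j^3 + 28.5925*j^2 + 22.8928*j - 11.3613)/(7.6729*j^4 - 0.4986*j^3 + 20.7831*j^2 - 0.675*j + 14.0625)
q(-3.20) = 4.52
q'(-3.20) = -2.78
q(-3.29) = 4.78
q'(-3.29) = -2.88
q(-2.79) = 3.48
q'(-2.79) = -2.31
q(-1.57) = 1.48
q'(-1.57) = -1.03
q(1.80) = 2.60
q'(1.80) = 2.95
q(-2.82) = 3.55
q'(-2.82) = -2.34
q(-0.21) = 0.31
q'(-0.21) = -1.00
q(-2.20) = 2.31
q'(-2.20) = -1.65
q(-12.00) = 72.60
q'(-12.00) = -12.66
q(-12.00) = 72.60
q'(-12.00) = -12.66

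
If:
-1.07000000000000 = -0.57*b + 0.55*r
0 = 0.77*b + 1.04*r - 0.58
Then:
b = 1.41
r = -0.49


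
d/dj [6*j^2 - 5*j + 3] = 12*j - 5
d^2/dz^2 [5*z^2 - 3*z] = 10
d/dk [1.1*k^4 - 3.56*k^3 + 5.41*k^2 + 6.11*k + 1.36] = 4.4*k^3 - 10.68*k^2 + 10.82*k + 6.11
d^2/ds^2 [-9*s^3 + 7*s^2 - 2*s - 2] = 14 - 54*s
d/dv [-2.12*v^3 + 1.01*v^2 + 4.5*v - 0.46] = -6.36*v^2 + 2.02*v + 4.5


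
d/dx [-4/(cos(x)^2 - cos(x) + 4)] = 4*(1 - 2*cos(x))*sin(x)/(sin(x)^2 + cos(x) - 5)^2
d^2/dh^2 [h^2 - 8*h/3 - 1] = 2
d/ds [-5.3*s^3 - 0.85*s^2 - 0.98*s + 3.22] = -15.9*s^2 - 1.7*s - 0.98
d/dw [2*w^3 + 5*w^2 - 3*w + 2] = 6*w^2 + 10*w - 3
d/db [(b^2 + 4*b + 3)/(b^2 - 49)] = 4*(-b^2 - 26*b - 49)/(b^4 - 98*b^2 + 2401)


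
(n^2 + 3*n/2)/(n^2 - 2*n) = (n + 3/2)/(n - 2)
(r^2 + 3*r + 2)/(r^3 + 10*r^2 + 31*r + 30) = (r + 1)/(r^2 + 8*r + 15)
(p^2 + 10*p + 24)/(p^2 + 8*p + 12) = (p + 4)/(p + 2)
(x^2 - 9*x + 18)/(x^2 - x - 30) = (x - 3)/(x + 5)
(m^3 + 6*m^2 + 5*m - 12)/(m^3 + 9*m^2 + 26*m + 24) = (m - 1)/(m + 2)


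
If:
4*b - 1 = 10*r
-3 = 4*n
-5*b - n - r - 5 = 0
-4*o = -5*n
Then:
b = -83/108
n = -3/4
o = -15/16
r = -11/27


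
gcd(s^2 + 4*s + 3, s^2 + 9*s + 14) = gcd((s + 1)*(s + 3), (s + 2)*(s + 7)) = 1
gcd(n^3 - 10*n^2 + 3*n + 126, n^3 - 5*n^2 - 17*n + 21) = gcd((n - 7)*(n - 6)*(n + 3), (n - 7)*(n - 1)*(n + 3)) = n^2 - 4*n - 21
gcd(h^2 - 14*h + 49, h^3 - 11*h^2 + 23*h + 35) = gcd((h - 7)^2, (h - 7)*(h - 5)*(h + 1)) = h - 7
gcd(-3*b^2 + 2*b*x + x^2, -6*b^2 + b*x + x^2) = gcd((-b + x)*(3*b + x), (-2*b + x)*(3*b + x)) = 3*b + x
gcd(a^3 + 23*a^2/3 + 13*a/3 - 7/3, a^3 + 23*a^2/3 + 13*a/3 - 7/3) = a^3 + 23*a^2/3 + 13*a/3 - 7/3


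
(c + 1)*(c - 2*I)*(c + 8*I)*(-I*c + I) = -I*c^4 + 6*c^3 - 15*I*c^2 - 6*c + 16*I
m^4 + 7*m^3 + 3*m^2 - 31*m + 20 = (m - 1)^2*(m + 4)*(m + 5)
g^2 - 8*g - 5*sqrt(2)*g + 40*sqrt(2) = (g - 8)*(g - 5*sqrt(2))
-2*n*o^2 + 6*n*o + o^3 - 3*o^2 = o*(-2*n + o)*(o - 3)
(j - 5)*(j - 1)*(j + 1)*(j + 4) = j^4 - j^3 - 21*j^2 + j + 20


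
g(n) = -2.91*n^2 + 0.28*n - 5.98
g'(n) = 0.28 - 5.82*n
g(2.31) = -20.86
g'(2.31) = -13.16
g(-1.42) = -12.25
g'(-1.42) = 8.54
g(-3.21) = -36.86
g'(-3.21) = 18.96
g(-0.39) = -6.53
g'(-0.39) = 2.55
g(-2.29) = -21.88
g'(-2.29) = 13.61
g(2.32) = -20.99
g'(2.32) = -13.22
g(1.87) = -15.63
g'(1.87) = -10.60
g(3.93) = -49.82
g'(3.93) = -22.59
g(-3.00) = -33.01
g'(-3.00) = 17.74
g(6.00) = -109.06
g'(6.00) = -34.64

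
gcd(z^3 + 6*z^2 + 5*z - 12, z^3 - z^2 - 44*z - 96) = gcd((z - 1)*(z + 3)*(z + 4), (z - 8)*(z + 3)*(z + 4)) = z^2 + 7*z + 12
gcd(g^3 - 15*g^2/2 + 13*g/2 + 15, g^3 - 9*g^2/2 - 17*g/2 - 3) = g^2 - 5*g - 6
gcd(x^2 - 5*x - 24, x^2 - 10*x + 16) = x - 8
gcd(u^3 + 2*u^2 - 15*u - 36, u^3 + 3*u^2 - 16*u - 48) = u^2 - u - 12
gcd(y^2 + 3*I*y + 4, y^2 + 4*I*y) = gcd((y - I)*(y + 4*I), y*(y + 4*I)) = y + 4*I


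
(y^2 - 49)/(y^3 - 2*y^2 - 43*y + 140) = (y - 7)/(y^2 - 9*y + 20)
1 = 1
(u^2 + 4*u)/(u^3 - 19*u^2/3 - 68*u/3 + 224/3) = 3*u/(3*u^2 - 31*u + 56)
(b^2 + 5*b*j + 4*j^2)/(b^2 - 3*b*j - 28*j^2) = (b + j)/(b - 7*j)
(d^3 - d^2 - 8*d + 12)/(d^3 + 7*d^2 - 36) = (d - 2)/(d + 6)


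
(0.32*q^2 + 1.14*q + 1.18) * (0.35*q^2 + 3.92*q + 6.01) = 0.112*q^4 + 1.6534*q^3 + 6.805*q^2 + 11.477*q + 7.0918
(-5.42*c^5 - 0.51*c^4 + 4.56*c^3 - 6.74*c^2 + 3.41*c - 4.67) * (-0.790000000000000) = 4.2818*c^5 + 0.4029*c^4 - 3.6024*c^3 + 5.3246*c^2 - 2.6939*c + 3.6893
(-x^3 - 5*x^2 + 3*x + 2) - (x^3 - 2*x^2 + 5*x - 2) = -2*x^3 - 3*x^2 - 2*x + 4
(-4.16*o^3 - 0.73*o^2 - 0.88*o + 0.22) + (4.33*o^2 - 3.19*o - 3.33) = -4.16*o^3 + 3.6*o^2 - 4.07*o - 3.11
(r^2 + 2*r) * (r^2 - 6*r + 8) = r^4 - 4*r^3 - 4*r^2 + 16*r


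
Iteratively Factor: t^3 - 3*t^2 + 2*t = (t - 2)*(t^2 - t) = (t - 2)*(t - 1)*(t)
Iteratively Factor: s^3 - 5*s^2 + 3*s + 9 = (s + 1)*(s^2 - 6*s + 9) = (s - 3)*(s + 1)*(s - 3)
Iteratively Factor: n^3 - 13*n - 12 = (n + 3)*(n^2 - 3*n - 4) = (n - 4)*(n + 3)*(n + 1)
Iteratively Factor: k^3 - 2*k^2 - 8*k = (k)*(k^2 - 2*k - 8) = k*(k + 2)*(k - 4)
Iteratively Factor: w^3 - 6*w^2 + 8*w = (w - 2)*(w^2 - 4*w) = w*(w - 2)*(w - 4)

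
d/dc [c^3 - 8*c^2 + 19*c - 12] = 3*c^2 - 16*c + 19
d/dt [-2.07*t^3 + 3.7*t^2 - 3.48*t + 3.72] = -6.21*t^2 + 7.4*t - 3.48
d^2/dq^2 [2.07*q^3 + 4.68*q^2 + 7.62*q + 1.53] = 12.42*q + 9.36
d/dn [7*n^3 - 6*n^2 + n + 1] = 21*n^2 - 12*n + 1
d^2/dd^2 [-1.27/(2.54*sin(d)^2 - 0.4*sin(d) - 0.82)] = (-32.774128*sin(d)^4 + 3.87096*sin(d)^3 + 38.377368*sin(d)^2 - 7.32536*sin(d) + 5.696712)/(-2.54*sin(d)^2 + 0.4*sin(d) + 0.82)^3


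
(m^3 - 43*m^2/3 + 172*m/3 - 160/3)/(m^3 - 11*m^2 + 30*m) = (3*m^2 - 28*m + 32)/(3*m*(m - 6))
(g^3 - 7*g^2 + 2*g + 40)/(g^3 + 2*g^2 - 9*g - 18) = (g^2 - 9*g + 20)/(g^2 - 9)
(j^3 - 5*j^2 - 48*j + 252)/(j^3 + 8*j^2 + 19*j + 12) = (j^3 - 5*j^2 - 48*j + 252)/(j^3 + 8*j^2 + 19*j + 12)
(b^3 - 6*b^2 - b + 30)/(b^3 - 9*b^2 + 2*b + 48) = (b - 5)/(b - 8)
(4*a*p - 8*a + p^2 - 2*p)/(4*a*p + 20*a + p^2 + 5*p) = (p - 2)/(p + 5)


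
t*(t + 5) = t^2 + 5*t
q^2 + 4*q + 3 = (q + 1)*(q + 3)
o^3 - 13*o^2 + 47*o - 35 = (o - 7)*(o - 5)*(o - 1)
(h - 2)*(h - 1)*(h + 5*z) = h^3 + 5*h^2*z - 3*h^2 - 15*h*z + 2*h + 10*z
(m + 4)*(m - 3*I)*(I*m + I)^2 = -m^4 - 6*m^3 + 3*I*m^3 - 9*m^2 + 18*I*m^2 - 4*m + 27*I*m + 12*I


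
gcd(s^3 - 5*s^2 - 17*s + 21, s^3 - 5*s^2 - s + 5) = s - 1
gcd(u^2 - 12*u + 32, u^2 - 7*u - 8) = u - 8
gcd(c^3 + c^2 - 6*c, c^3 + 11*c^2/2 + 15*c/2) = c^2 + 3*c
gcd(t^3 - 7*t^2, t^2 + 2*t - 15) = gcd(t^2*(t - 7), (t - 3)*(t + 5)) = 1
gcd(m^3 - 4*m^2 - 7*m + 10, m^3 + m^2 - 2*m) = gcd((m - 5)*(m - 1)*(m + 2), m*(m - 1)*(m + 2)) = m^2 + m - 2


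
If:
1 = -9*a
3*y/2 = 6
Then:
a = -1/9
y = 4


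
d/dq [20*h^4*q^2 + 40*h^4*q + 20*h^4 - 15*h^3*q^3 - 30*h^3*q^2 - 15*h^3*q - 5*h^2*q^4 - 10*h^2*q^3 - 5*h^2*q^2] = h^2*(40*h^2*q + 40*h^2 - 45*h*q^2 - 60*h*q - 15*h - 20*q^3 - 30*q^2 - 10*q)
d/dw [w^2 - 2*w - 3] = 2*w - 2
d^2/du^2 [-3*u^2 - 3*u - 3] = -6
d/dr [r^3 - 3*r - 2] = 3*r^2 - 3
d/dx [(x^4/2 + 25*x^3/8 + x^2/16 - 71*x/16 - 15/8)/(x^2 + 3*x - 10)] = (8*x^5 + 61*x^4 - 10*x^3 - 713*x^2 + 20*x + 400)/(8*(x^4 + 6*x^3 - 11*x^2 - 60*x + 100))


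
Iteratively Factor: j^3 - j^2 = (j - 1)*(j^2) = j*(j - 1)*(j)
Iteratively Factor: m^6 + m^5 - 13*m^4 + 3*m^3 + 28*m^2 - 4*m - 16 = (m - 2)*(m^5 + 3*m^4 - 7*m^3 - 11*m^2 + 6*m + 8) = (m - 2)*(m - 1)*(m^4 + 4*m^3 - 3*m^2 - 14*m - 8) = (m - 2)*(m - 1)*(m + 1)*(m^3 + 3*m^2 - 6*m - 8) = (m - 2)^2*(m - 1)*(m + 1)*(m^2 + 5*m + 4) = (m - 2)^2*(m - 1)*(m + 1)*(m + 4)*(m + 1)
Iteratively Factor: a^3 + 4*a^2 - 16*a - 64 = (a + 4)*(a^2 - 16) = (a - 4)*(a + 4)*(a + 4)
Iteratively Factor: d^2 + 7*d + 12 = (d + 4)*(d + 3)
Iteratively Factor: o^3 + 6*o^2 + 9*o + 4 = (o + 4)*(o^2 + 2*o + 1) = (o + 1)*(o + 4)*(o + 1)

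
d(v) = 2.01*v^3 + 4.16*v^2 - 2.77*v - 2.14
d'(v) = 6.03*v^2 + 8.32*v - 2.77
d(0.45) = -2.36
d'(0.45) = 2.20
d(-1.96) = 4.14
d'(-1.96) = 4.09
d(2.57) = 52.34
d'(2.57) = 58.44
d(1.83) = 19.04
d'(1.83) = 32.65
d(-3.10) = -13.46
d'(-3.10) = 29.39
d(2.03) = 26.19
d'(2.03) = 38.97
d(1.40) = 7.65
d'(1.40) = 20.70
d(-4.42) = -82.19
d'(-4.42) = 78.26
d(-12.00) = -2843.14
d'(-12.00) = 765.71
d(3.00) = 81.26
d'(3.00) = 76.46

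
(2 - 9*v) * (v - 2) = -9*v^2 + 20*v - 4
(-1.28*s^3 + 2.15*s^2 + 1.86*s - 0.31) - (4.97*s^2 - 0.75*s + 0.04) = -1.28*s^3 - 2.82*s^2 + 2.61*s - 0.35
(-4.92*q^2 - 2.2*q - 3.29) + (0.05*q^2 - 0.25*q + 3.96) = -4.87*q^2 - 2.45*q + 0.67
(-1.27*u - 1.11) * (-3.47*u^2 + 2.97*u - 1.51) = 4.4069*u^3 + 0.0798000000000001*u^2 - 1.379*u + 1.6761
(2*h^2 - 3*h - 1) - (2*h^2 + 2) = -3*h - 3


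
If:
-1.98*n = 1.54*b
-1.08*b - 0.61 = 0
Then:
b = -0.56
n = 0.44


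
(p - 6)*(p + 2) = p^2 - 4*p - 12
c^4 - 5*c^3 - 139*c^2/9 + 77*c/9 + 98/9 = (c - 7)*(c - 1)*(c + 2/3)*(c + 7/3)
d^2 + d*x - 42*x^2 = (d - 6*x)*(d + 7*x)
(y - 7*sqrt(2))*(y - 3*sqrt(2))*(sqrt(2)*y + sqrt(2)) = sqrt(2)*y^3 - 20*y^2 + sqrt(2)*y^2 - 20*y + 42*sqrt(2)*y + 42*sqrt(2)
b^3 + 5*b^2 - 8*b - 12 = (b - 2)*(b + 1)*(b + 6)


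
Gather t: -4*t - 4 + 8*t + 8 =4*t + 4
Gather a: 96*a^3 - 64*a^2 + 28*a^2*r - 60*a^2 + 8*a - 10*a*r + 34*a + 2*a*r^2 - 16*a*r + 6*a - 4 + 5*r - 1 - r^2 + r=96*a^3 + a^2*(28*r - 124) + a*(2*r^2 - 26*r + 48) - r^2 + 6*r - 5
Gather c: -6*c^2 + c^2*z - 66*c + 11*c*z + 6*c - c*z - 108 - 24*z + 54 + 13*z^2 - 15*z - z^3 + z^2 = c^2*(z - 6) + c*(10*z - 60) - z^3 + 14*z^2 - 39*z - 54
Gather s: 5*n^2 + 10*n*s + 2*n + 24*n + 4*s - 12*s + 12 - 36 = 5*n^2 + 26*n + s*(10*n - 8) - 24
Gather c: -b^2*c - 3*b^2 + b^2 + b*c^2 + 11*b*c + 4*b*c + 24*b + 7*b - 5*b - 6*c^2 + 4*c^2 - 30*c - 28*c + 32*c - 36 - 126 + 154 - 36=-2*b^2 + 26*b + c^2*(b - 2) + c*(-b^2 + 15*b - 26) - 44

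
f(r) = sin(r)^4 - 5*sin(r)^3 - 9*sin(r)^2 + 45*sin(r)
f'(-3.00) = -46.76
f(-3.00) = -6.52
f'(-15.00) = -37.42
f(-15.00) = -31.52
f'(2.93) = -39.69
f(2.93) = 9.01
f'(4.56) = -6.72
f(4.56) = -47.49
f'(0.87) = 15.65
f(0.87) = 27.25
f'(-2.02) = -20.03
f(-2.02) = -43.53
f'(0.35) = 34.97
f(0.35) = 14.18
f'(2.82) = -35.99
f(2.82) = 13.18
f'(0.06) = 43.79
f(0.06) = 2.66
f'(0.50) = 29.28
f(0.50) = 19.01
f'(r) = 4*sin(r)^3*cos(r) - 15*sin(r)^2*cos(r) - 18*sin(r)*cos(r) + 45*cos(r)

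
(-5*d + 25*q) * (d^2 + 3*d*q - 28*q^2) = -5*d^3 + 10*d^2*q + 215*d*q^2 - 700*q^3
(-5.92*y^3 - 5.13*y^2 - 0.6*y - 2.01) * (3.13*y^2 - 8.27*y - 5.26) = -18.5296*y^5 + 32.9015*y^4 + 71.6863*y^3 + 25.6545*y^2 + 19.7787*y + 10.5726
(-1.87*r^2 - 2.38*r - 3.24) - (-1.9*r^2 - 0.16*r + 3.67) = 0.0299999999999998*r^2 - 2.22*r - 6.91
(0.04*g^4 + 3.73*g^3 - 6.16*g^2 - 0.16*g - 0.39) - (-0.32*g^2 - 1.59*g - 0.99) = 0.04*g^4 + 3.73*g^3 - 5.84*g^2 + 1.43*g + 0.6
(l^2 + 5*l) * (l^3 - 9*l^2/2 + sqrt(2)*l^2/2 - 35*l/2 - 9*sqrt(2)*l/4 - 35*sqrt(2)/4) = l^5 + l^4/2 + sqrt(2)*l^4/2 - 40*l^3 + sqrt(2)*l^3/4 - 175*l^2/2 - 20*sqrt(2)*l^2 - 175*sqrt(2)*l/4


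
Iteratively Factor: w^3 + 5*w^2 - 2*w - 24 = (w + 4)*(w^2 + w - 6) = (w - 2)*(w + 4)*(w + 3)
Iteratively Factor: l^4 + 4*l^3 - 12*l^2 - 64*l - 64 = (l + 2)*(l^3 + 2*l^2 - 16*l - 32) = (l - 4)*(l + 2)*(l^2 + 6*l + 8) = (l - 4)*(l + 2)*(l + 4)*(l + 2)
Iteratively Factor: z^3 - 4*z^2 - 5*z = (z + 1)*(z^2 - 5*z) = z*(z + 1)*(z - 5)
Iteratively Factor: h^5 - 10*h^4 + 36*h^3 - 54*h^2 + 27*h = (h)*(h^4 - 10*h^3 + 36*h^2 - 54*h + 27) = h*(h - 3)*(h^3 - 7*h^2 + 15*h - 9) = h*(h - 3)^2*(h^2 - 4*h + 3) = h*(h - 3)^3*(h - 1)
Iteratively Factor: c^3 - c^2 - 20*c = (c + 4)*(c^2 - 5*c) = c*(c + 4)*(c - 5)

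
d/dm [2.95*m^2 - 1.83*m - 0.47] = 5.9*m - 1.83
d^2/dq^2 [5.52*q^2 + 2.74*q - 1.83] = 11.0400000000000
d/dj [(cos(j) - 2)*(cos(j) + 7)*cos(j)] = (-3*cos(j)^2 - 10*cos(j) + 14)*sin(j)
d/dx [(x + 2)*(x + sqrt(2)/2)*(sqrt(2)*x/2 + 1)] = 3*sqrt(2)*x^2/2 + 2*sqrt(2)*x + 3*x + sqrt(2)/2 + 3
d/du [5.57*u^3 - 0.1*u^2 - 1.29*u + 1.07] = 16.71*u^2 - 0.2*u - 1.29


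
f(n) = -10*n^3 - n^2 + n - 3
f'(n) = -30*n^2 - 2*n + 1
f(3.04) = -290.15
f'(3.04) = -282.33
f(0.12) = -2.91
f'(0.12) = 0.33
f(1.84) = -66.84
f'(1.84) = -104.25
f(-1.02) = 5.55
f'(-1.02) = -28.17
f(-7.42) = 4019.71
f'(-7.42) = -1635.85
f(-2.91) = 232.04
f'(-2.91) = -247.22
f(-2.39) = 125.42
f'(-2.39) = -165.58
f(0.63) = -5.27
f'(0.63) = -12.17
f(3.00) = -279.00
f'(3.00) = -275.00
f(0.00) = -3.00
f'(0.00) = 1.00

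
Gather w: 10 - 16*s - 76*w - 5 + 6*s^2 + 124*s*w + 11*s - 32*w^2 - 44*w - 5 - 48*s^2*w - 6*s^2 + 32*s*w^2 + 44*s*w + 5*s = w^2*(32*s - 32) + w*(-48*s^2 + 168*s - 120)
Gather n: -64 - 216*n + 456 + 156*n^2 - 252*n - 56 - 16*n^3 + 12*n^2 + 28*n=-16*n^3 + 168*n^2 - 440*n + 336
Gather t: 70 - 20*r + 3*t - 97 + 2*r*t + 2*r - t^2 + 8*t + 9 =-18*r - t^2 + t*(2*r + 11) - 18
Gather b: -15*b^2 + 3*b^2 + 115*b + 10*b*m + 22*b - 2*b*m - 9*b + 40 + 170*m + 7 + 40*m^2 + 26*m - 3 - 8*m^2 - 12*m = -12*b^2 + b*(8*m + 128) + 32*m^2 + 184*m + 44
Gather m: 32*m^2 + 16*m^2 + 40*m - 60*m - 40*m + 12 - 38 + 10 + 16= 48*m^2 - 60*m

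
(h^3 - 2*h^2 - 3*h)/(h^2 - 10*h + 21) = h*(h + 1)/(h - 7)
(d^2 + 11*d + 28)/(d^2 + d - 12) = (d + 7)/(d - 3)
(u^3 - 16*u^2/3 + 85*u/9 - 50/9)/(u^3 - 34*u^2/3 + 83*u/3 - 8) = (9*u^3 - 48*u^2 + 85*u - 50)/(3*(3*u^3 - 34*u^2 + 83*u - 24))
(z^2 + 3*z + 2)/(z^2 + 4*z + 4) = (z + 1)/(z + 2)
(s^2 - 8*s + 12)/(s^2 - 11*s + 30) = (s - 2)/(s - 5)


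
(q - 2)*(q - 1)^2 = q^3 - 4*q^2 + 5*q - 2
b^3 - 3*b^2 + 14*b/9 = b*(b - 7/3)*(b - 2/3)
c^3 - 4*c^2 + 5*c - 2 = (c - 2)*(c - 1)^2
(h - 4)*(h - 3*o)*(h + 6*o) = h^3 + 3*h^2*o - 4*h^2 - 18*h*o^2 - 12*h*o + 72*o^2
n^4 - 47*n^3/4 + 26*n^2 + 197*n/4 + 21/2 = (n - 7)*(n - 6)*(n + 1/4)*(n + 1)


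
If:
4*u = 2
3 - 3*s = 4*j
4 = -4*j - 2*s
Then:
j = -9/2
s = 7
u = 1/2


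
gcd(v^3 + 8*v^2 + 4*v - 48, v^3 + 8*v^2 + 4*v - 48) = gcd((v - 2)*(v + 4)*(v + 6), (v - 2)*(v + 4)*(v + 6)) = v^3 + 8*v^2 + 4*v - 48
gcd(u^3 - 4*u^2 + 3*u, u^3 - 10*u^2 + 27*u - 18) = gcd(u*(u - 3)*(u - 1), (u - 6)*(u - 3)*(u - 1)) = u^2 - 4*u + 3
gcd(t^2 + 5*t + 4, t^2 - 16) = t + 4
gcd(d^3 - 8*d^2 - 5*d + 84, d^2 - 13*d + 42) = d - 7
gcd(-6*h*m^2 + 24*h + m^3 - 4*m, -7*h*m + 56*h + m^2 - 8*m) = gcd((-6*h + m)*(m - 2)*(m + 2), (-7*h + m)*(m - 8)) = 1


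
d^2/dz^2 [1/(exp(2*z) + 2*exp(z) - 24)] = 2*(4*(exp(z) + 1)^2*exp(z) - (2*exp(z) + 1)*(exp(2*z) + 2*exp(z) - 24))*exp(z)/(exp(2*z) + 2*exp(z) - 24)^3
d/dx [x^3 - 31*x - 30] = 3*x^2 - 31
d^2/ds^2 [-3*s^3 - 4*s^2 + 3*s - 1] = -18*s - 8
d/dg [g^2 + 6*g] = 2*g + 6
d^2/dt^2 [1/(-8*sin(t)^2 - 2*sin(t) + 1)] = 2*(128*sin(t)^4 + 24*sin(t)^3 - 174*sin(t)^2 - 47*sin(t) - 12)/(8*sin(t)^2 + 2*sin(t) - 1)^3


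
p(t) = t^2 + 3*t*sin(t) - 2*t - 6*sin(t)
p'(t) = 3*t*cos(t) + 2*t + 3*sin(t) - 6*cos(t) - 2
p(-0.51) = 4.96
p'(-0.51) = -11.06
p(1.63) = -1.71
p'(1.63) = 4.32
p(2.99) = 3.41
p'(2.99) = 1.50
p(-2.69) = 18.76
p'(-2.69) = 3.97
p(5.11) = 7.29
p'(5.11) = 9.07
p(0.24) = -1.68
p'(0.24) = -5.94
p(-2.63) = 18.98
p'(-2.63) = 3.38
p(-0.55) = 5.40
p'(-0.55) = -11.19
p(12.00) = 103.90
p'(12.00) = 45.71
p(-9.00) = 112.60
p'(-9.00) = 8.83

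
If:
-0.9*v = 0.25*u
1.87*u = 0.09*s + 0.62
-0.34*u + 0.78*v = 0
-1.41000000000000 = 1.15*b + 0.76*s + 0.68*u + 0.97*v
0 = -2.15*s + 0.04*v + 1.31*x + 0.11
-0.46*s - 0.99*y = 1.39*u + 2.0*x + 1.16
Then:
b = 3.33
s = -6.89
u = 0.00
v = 0.00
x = -11.39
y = 25.04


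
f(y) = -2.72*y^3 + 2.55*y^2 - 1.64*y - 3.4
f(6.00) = -508.96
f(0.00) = -3.40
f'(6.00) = -264.80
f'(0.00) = -1.64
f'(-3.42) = -114.52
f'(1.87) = -20.64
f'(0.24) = -0.89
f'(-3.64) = -128.32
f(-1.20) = 6.94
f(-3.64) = 167.54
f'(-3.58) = -124.48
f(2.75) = -45.19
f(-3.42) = 140.84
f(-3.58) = 159.95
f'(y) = -8.16*y^2 + 5.1*y - 1.64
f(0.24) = -3.68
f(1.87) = -15.34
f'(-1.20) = -19.51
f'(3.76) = -97.83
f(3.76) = -118.10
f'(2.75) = -49.32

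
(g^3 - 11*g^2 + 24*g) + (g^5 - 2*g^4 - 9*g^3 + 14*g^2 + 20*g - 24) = g^5 - 2*g^4 - 8*g^3 + 3*g^2 + 44*g - 24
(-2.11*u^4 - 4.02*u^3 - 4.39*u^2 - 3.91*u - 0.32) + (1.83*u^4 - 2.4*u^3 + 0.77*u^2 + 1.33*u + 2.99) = -0.28*u^4 - 6.42*u^3 - 3.62*u^2 - 2.58*u + 2.67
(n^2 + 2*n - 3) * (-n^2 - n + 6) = -n^4 - 3*n^3 + 7*n^2 + 15*n - 18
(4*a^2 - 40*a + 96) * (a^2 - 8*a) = 4*a^4 - 72*a^3 + 416*a^2 - 768*a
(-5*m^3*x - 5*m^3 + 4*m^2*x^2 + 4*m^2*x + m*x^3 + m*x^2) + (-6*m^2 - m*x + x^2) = -5*m^3*x - 5*m^3 + 4*m^2*x^2 + 4*m^2*x - 6*m^2 + m*x^3 + m*x^2 - m*x + x^2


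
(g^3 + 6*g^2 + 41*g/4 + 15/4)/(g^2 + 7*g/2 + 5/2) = (2*g^2 + 7*g + 3)/(2*(g + 1))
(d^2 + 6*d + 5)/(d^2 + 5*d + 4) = (d + 5)/(d + 4)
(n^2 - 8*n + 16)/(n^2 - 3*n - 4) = (n - 4)/(n + 1)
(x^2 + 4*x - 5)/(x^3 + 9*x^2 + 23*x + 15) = (x - 1)/(x^2 + 4*x + 3)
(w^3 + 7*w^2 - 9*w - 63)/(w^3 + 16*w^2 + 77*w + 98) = (w^2 - 9)/(w^2 + 9*w + 14)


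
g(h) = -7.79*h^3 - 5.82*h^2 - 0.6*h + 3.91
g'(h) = -23.37*h^2 - 11.64*h - 0.6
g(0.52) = 0.93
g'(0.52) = -12.97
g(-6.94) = 2331.61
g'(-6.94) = -1045.40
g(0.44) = 1.86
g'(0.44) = -10.25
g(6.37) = -2249.59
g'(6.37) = -1023.03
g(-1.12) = 8.23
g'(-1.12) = -16.88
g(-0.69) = 4.11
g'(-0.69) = -3.69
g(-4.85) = 758.63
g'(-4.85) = -493.87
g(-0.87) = 5.16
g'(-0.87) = -8.16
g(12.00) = -14302.49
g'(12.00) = -3505.56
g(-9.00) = 5216.80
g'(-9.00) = -1788.81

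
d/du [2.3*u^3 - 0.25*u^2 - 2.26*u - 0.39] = 6.9*u^2 - 0.5*u - 2.26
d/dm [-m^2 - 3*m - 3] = -2*m - 3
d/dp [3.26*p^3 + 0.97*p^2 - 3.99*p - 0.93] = 9.78*p^2 + 1.94*p - 3.99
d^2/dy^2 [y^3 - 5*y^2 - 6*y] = 6*y - 10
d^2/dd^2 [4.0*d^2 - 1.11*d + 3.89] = 8.00000000000000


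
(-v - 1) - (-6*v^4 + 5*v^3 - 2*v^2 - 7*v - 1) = 6*v^4 - 5*v^3 + 2*v^2 + 6*v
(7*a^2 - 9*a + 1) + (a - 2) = 7*a^2 - 8*a - 1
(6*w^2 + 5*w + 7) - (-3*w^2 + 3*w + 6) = 9*w^2 + 2*w + 1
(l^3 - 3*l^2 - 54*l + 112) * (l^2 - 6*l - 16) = l^5 - 9*l^4 - 52*l^3 + 484*l^2 + 192*l - 1792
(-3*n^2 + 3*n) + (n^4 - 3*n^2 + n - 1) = n^4 - 6*n^2 + 4*n - 1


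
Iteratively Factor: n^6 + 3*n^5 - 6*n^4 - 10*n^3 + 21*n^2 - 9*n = (n + 3)*(n^5 - 6*n^3 + 8*n^2 - 3*n) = (n + 3)^2*(n^4 - 3*n^3 + 3*n^2 - n) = (n - 1)*(n + 3)^2*(n^3 - 2*n^2 + n) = (n - 1)^2*(n + 3)^2*(n^2 - n) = (n - 1)^3*(n + 3)^2*(n)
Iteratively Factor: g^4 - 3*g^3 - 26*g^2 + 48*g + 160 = (g + 4)*(g^3 - 7*g^2 + 2*g + 40) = (g - 4)*(g + 4)*(g^2 - 3*g - 10) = (g - 4)*(g + 2)*(g + 4)*(g - 5)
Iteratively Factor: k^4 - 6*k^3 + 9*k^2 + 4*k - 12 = (k - 2)*(k^3 - 4*k^2 + k + 6) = (k - 2)^2*(k^2 - 2*k - 3) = (k - 3)*(k - 2)^2*(k + 1)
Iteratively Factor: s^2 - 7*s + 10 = (s - 5)*(s - 2)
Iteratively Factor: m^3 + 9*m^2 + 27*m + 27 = (m + 3)*(m^2 + 6*m + 9) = (m + 3)^2*(m + 3)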